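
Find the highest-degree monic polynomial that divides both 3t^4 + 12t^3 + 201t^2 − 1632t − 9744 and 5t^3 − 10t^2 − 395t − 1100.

t + 4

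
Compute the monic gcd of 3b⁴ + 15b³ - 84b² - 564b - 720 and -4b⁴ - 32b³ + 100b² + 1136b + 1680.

b³ + b² - 32b - 60

Apply the Euclidean algorithm:
  3b⁴ + 15b³ - 84b² - 564b - 720 = (-3/4)(-4b⁴ - 32b³ + 100b² + 1136b + 1680) + (-9b³ - 9b² + 288b + 540)
  -4b⁴ - 32b³ + 100b² + 1136b + 1680 = ((4/9)b + 28/9)(-9b³ - 9b² + 288b + 540) + (0)
Last nonzero remainder: -9b³ - 9b² + 288b + 540. Dividing through by -9 gives the monic gcd b³ + b² - 32b - 60.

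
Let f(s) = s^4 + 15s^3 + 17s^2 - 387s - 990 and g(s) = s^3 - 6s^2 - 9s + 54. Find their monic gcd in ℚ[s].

Apply the Euclidean algorithm:
  s^4 + 15s^3 + 17s^2 - 387s - 990 = (s + 21)(s^3 - 6s^2 - 9s + 54) + (152s^2 - 252s - 2124)
  s^3 - 6s^2 - 9s + 54 = ((1/152)s - 165/5776)(152s^2 - 252s - 2124) + (-(3213/1444)s - 9639/1444)
  152s^2 - 252s - 2124 = (-(219488/3213)s + 340784/1071)(-(3213/1444)s - 9639/1444) + (0)
Last nonzero remainder: -(3213/1444)s - 9639/1444. Dividing through by -3213/1444 gives the monic gcd s + 3.

s + 3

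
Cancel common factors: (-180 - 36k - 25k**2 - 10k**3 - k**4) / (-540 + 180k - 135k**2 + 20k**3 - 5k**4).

(30 + 11k + k**2)/(90 - 15k + 5k**2)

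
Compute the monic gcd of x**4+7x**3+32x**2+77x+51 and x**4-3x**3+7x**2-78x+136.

Euclidean algorithm in ℚ[x]:
  x**4+7x**3+32x**2+77x+51 = (x**4-3x**3+7x**2-78x+136) + (10x**3+25x**2+155x-85)
  x**4-3x**3+7x**2-78x+136 = ((1/10)x-11/20)(10x**3+25x**2+155x-85) + ((21/4)x**2+(63/4)x+357/4)
  10x**3+25x**2+155x-85 = ((40/21)x-20/21)((21/4)x**2+(63/4)x+357/4) + (0)
Last nonzero remainder: (21/4)x**2+(63/4)x+357/4. Dividing through by 21/4 gives the monic gcd x**2+3x+17.

x**2+3x+17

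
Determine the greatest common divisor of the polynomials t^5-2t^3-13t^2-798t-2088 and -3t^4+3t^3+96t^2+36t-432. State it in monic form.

Apply the Euclidean algorithm:
  t^5-2t^3-13t^2-798t-2088 = (-(1/3)t-1/3)(-3t^4+3t^3+96t^2+36t-432) + (31t^3+31t^2-930t-2232)
  -3t^4+3t^3+96t^2+36t-432 = (-(3/31)t+6/31)(31t^3+31t^2-930t-2232) + (0)
Last nonzero remainder: 31t^3+31t^2-930t-2232. Dividing through by 31 gives the monic gcd t^3+t^2-30t-72.

t^3+t^2-30t-72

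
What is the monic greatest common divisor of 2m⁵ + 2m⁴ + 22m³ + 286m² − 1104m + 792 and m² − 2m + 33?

Apply the Euclidean algorithm:
  2m⁵ + 2m⁴ + 22m³ + 286m² − 1104m + 792 = (2m³ + 6m² − 32m + 24)(m² − 2m + 33) + (0)
The last nonzero remainder m² − 2m + 33 is already monic.

m² − 2m + 33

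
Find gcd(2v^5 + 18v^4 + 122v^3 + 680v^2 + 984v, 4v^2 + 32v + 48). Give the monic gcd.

Repeated division with remainder:
  2v^5 + 18v^4 + 122v^3 + 680v^2 + 984v = ((1/2)v^3 + (1/2)v^2 + (41/2)v)(4v^2 + 32v + 48) + (0)
Last nonzero remainder: 4v^2 + 32v + 48. Dividing through by 4 gives the monic gcd v^2 + 8v + 12.

v^2 + 8v + 12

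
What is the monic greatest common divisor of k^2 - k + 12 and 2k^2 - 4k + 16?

Apply the Euclidean algorithm:
  k^2 - k + 12 = (1/2)(2k^2 - 4k + 16) + (k + 4)
  2k^2 - 4k + 16 = (2k - 12)(k + 4) + (64)
  k + 4 = ((1/64)k + 1/16)(64) + (0)
The last nonzero remainder is the constant 64, so the polynomials are coprime and gcd = 1.

1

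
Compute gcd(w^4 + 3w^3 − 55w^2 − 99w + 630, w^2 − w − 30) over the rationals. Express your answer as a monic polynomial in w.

By polynomial division,
  w^4 + 3w^3 − 55w^2 − 99w + 630 = (w^2 + 4w − 21)(w^2 − w − 30) + (0)
The last nonzero remainder w^2 − w − 30 is already monic.

w^2 − w − 30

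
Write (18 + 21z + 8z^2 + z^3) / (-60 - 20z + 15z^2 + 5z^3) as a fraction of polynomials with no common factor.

Apply the Euclidean algorithm:
  z^3 + 8z^2 + 21z + 18 = (1/5)(5z^3 + 15z^2 - 20z - 60) + (5z^2 + 25z + 30)
  5z^3 + 15z^2 - 20z - 60 = (z - 2)(5z^2 + 25z + 30) + (0)
Last nonzero remainder: 5z^2 + 25z + 30. Dividing through by 5 gives the monic gcd z^2 + 5z + 6.
Cancel z^2 + 5z + 6 from numerator and denominator to get the reduced form.

(3 + z)/(-10 + 5z)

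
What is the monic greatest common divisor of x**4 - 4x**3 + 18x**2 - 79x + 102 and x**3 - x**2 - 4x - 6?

x - 3

Repeated division with remainder:
  x**4 - 4x**3 + 18x**2 - 79x + 102 = (x - 3)(x**3 - x**2 - 4x - 6) + (19x**2 - 85x + 84)
  x**3 - x**2 - 4x - 6 = ((1/19)x + 66/361)(19x**2 - 85x + 84) + ((2570/361)x - 7710/361)
  19x**2 - 85x + 84 = ((6859/2570)x - 5054/1285)((2570/361)x - 7710/361) + (0)
Last nonzero remainder: (2570/361)x - 7710/361. Dividing through by 2570/361 gives the monic gcd x - 3.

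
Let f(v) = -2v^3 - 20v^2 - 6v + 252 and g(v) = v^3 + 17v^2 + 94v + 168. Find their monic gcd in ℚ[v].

v^2 + 13v + 42

Repeated division with remainder:
  -2v^3 - 20v^2 - 6v + 252 = (-2)(v^3 + 17v^2 + 94v + 168) + (14v^2 + 182v + 588)
  v^3 + 17v^2 + 94v + 168 = ((1/14)v + 2/7)(14v^2 + 182v + 588) + (0)
Last nonzero remainder: 14v^2 + 182v + 588. Dividing through by 14 gives the monic gcd v^2 + 13v + 42.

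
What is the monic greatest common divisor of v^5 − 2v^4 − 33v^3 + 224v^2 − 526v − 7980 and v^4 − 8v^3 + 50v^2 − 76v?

Euclidean algorithm in ℚ[v]:
  v^5 − 2v^4 − 33v^3 + 224v^2 − 526v − 7980 = (v + 6)(v^4 − 8v^3 + 50v^2 − 76v) + (−35v^3 − 70v − 7980)
  v^4 − 8v^3 + 50v^2 − 76v = (−(1/35)v + 8/35)(−35v^3 − 70v − 7980) + (48v^2 − 288v + 1824)
  −35v^3 − 70v − 7980 = (−(35/48)v − 35/8)(48v^2 − 288v + 1824) + (0)
Last nonzero remainder: 48v^2 − 288v + 1824. Dividing through by 48 gives the monic gcd v^2 − 6v + 38.

v^2 − 6v + 38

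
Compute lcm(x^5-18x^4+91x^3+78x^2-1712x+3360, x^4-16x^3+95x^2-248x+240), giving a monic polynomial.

x^7-25x^6+229x^5-775x^4-1166x^3+16280x^2-44064x+40320

Apply the Euclidean algorithm:
  x^5-18x^4+91x^3+78x^2-1712x+3360 = (x-2)(x^4-16x^3+95x^2-248x+240) + (-36x^3+516x^2-2448x+3840)
  x^4-16x^3+95x^2-248x+240 = (-(1/36)x+5/108)(-36x^3+516x^2-2448x+3840) + ((28/9)x^2-28x+560/9)
  -36x^3+516x^2-2448x+3840 = (-(81/7)x+432/7)((28/9)x^2-28x+560/9) + (0)
Last nonzero remainder: (28/9)x^2-28x+560/9. Dividing through by 28/9 gives the monic gcd x^2-9x+20.
Then lcm(f, g) = f·g / gcd(f, g); expanding and making the result monic gives the answer.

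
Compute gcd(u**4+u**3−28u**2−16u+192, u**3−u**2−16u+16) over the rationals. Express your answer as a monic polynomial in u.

u**2−16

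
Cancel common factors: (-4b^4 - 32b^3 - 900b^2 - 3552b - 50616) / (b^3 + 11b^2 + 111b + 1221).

Repeated division with remainder:
  -4b^4 - 32b^3 - 900b^2 - 3552b - 50616 = (-4b + 12)(b^3 + 11b^2 + 111b + 1221) + (-588b^2 - 65268)
  b^3 + 11b^2 + 111b + 1221 = (-(1/588)b - 11/588)(-588b^2 - 65268) + (0)
Last nonzero remainder: -588b^2 - 65268. Dividing through by -588 gives the monic gcd b^2 + 111.
Cancel b^2 + 111 from numerator and denominator to get the reduced form.

(-4b^2 - 32b - 456)/(b + 11)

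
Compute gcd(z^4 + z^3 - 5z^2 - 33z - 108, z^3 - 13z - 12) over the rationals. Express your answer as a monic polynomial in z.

Repeated division with remainder:
  z^4 + z^3 - 5z^2 - 33z - 108 = (z + 1)(z^3 - 13z - 12) + (8z^2 - 8z - 96)
  z^3 - 13z - 12 = ((1/8)z + 1/8)(8z^2 - 8z - 96) + (0)
Last nonzero remainder: 8z^2 - 8z - 96. Dividing through by 8 gives the monic gcd z^2 - z - 12.

z^2 - z - 12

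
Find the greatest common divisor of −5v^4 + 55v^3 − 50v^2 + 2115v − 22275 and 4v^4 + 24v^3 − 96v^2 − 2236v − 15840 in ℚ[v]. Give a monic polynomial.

Repeated division with remainder:
  −5v^4 + 55v^3 − 50v^2 + 2115v − 22275 = (−5/4)(4v^4 + 24v^3 − 96v^2 − 2236v − 15840) + (85v^3 − 170v^2 − 680v − 42075)
  4v^4 + 24v^3 − 96v^2 − 2236v − 15840 = ((4/85)v + 32/85)(85v^3 − 170v^2 − 680v − 42075) + (0)
Last nonzero remainder: 85v^3 − 170v^2 − 680v − 42075. Dividing through by 85 gives the monic gcd v^3 − 2v^2 − 8v − 495.

v^3 − 2v^2 − 8v − 495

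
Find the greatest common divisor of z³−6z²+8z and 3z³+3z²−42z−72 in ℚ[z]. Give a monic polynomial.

Repeated division with remainder:
  z³−6z²+8z = (1/3)(3z³+3z²−42z−72) + (−7z²+22z+24)
  3z³+3z²−42z−72 = (−(3/7)z−87/49)(−7z²+22z+24) + ((360/49)z−1440/49)
  −7z²+22z+24 = (−(343/360)z−49/60)((360/49)z−1440/49) + (0)
Last nonzero remainder: (360/49)z−1440/49. Dividing through by 360/49 gives the monic gcd z−4.

z−4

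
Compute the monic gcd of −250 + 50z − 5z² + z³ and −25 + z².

Apply the Euclidean algorithm:
  z³ − 5z² + 50z − 250 = (z − 5)(z² − 25) + (75z − 375)
  z² − 25 = ((1/75)z + 1/15)(75z − 375) + (0)
Last nonzero remainder: 75z − 375. Dividing through by 75 gives the monic gcd z − 5.

−5 + z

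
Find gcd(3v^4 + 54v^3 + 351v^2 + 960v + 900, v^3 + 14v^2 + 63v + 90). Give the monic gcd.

v^2 + 11v + 30

Euclidean algorithm in ℚ[v]:
  3v^4 + 54v^3 + 351v^2 + 960v + 900 = (3v + 12)(v^3 + 14v^2 + 63v + 90) + (-6v^2 - 66v - 180)
  v^3 + 14v^2 + 63v + 90 = (-(1/6)v - 1/2)(-6v^2 - 66v - 180) + (0)
Last nonzero remainder: -6v^2 - 66v - 180. Dividing through by -6 gives the monic gcd v^2 + 11v + 30.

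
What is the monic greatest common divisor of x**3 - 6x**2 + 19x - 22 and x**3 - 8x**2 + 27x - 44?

x**2 - 4x + 11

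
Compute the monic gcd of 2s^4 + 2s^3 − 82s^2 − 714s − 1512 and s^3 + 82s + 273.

By polynomial division,
  2s^4 + 2s^3 − 82s^2 − 714s − 1512 = (2s + 2)(s^3 + 82s + 273) + (−246s^2 − 1424s − 2058)
  s^3 + 82s + 273 = (−(1/246)s + 356/15129)(−246s^2 − 1424s − 2058) + ((1620955/15129)s + 1620955/5043)
  −246s^2 − 1424s − 2058 = (−(3721734/1620955)s − 1482642/231565)((1620955/15129)s + 1620955/5043) + (0)
Last nonzero remainder: (1620955/15129)s + 1620955/5043. Dividing through by 1620955/15129 gives the monic gcd s + 3.

s + 3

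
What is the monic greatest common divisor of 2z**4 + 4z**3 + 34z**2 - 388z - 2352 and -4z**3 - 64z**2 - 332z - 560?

z + 4

Apply the Euclidean algorithm:
  2z**4 + 4z**3 + 34z**2 - 388z - 2352 = (-(1/2)z + 7)(-4z**3 - 64z**2 - 332z - 560) + (316z**2 + 1656z + 1568)
  -4z**3 - 64z**2 - 332z - 560 = (-(1/79)z - 850/6241)(316z**2 + 1656z + 1568) + (-(540540/6241)z - 2162160/6241)
  316z**2 + 1656z + 1568 = (-(493039/135135)z - 87374/19305)(-(540540/6241)z - 2162160/6241) + (0)
Last nonzero remainder: -(540540/6241)z - 2162160/6241. Dividing through by -540540/6241 gives the monic gcd z + 4.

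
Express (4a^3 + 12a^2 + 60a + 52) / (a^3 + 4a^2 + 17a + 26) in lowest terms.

(4a + 4)/(a + 2)

Euclidean algorithm in ℚ[a]:
  4a^3 + 12a^2 + 60a + 52 = (4)(a^3 + 4a^2 + 17a + 26) + (−4a^2 − 8a − 52)
  a^3 + 4a^2 + 17a + 26 = (−(1/4)a − 1/2)(−4a^2 − 8a − 52) + (0)
Last nonzero remainder: −4a^2 − 8a − 52. Dividing through by −4 gives the monic gcd a^2 + 2a + 13.
Cancel a^2 + 2a + 13 from numerator and denominator to get the reduced form.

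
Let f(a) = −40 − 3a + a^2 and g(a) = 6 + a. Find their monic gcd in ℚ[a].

By polynomial division,
  a^2 − 3a − 40 = (a − 9)(a + 6) + (14)
  a + 6 = ((1/14)a + 3/7)(14) + (0)
The last nonzero remainder is the constant 14, so the polynomials are coprime and gcd = 1.

1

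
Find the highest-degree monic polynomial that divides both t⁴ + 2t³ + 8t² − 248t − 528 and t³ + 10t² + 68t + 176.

Apply the Euclidean algorithm:
  t⁴ + 2t³ + 8t² − 248t − 528 = (t − 8)(t³ + 10t² + 68t + 176) + (20t² + 120t + 880)
  t³ + 10t² + 68t + 176 = ((1/20)t + 1/5)(20t² + 120t + 880) + (0)
Last nonzero remainder: 20t² + 120t + 880. Dividing through by 20 gives the monic gcd t² + 6t + 44.

t² + 6t + 44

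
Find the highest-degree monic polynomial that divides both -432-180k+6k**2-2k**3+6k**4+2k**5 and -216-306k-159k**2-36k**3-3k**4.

8+6k+k**2

Repeated division with remainder:
  2k**5+6k**4-2k**3+6k**2-180k-432 = (-(2/3)k+6)(-3k**4-36k**3-159k**2-306k-216) + (108k**3+756k**2+1512k+864)
  -3k**4-36k**3-159k**2-306k-216 = (-(1/36)k-5/36)(108k**3+756k**2+1512k+864) + (-12k**2-72k-96)
  108k**3+756k**2+1512k+864 = (-9k-9)(-12k**2-72k-96) + (0)
Last nonzero remainder: -12k**2-72k-96. Dividing through by -12 gives the monic gcd k**2+6k+8.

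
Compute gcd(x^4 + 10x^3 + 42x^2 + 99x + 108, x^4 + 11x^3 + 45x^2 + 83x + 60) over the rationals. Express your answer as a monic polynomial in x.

x^2 + 7x + 12

Repeated division with remainder:
  x^4 + 10x^3 + 42x^2 + 99x + 108 = (x^4 + 11x^3 + 45x^2 + 83x + 60) + (-x^3 - 3x^2 + 16x + 48)
  x^4 + 11x^3 + 45x^2 + 83x + 60 = (-x - 8)(-x^3 - 3x^2 + 16x + 48) + (37x^2 + 259x + 444)
  -x^3 - 3x^2 + 16x + 48 = (-(1/37)x + 4/37)(37x^2 + 259x + 444) + (0)
Last nonzero remainder: 37x^2 + 259x + 444. Dividing through by 37 gives the monic gcd x^2 + 7x + 12.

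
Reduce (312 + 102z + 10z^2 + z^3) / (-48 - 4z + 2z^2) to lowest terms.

Euclidean algorithm in ℚ[z]:
  z^3 + 10z^2 + 102z + 312 = ((1/2)z + 6)(2z^2 - 4z - 48) + (150z + 600)
  2z^2 - 4z - 48 = ((1/75)z - 2/25)(150z + 600) + (0)
Last nonzero remainder: 150z + 600. Dividing through by 150 gives the monic gcd z + 4.
Cancel z + 4 from numerator and denominator to get the reduced form.

(78 + 6z + z^2)/(-12 + 2z)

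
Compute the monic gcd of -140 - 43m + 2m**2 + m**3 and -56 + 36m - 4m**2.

By polynomial division,
  m**3 + 2m**2 - 43m - 140 = (-(1/4)m - 11/4)(-4m**2 + 36m - 56) + (42m - 294)
  -4m**2 + 36m - 56 = (-(2/21)m + 4/21)(42m - 294) + (0)
Last nonzero remainder: 42m - 294. Dividing through by 42 gives the monic gcd m - 7.

-7 + m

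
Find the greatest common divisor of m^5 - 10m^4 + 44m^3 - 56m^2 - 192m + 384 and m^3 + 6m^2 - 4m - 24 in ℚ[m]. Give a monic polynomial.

m^2 - 4

Apply the Euclidean algorithm:
  m^5 - 10m^4 + 44m^3 - 56m^2 - 192m + 384 = (m^2 - 16m + 144)(m^3 + 6m^2 - 4m - 24) + (-960m^2 + 3840)
  m^3 + 6m^2 - 4m - 24 = (-(1/960)m - 1/160)(-960m^2 + 3840) + (0)
Last nonzero remainder: -960m^2 + 3840. Dividing through by -960 gives the monic gcd m^2 - 4.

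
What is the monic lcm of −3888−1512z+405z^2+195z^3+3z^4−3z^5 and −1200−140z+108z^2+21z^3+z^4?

129600+76320z−2124z^2−8696z^3−1535z^4+15z^5+19z^6+z^7

Euclidean algorithm in ℚ[z]:
  −3z^5+3z^4+195z^3+405z^2−1512z−3888 = (−3z+66)(z^4+21z^3+108z^2−140z−1200) + (−867z^3−7143z^2+4128z+75312)
  z^4+21z^3+108z^2−140z−1200 = (−(1/867)z−3688/250563)(−867z^3−7143z^2+4128z+75312) + ((636804/83521)z^2+(636804/83521)z−7641648/83521)
  −867z^3−7143z^2+4128z+75312 = (−(24137569/212268)z−43681483/53067)((636804/83521)z^2+(636804/83521)z−7641648/83521) + (0)
Last nonzero remainder: (636804/83521)z^2+(636804/83521)z−7641648/83521. Dividing through by 636804/83521 gives the monic gcd z^2+z−12.
Then lcm(f, g) = f·g / gcd(f, g); expanding and making the result monic gives the answer.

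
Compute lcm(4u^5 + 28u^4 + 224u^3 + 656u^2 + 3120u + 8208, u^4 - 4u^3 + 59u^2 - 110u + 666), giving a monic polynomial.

Apply the Euclidean algorithm:
  4u^5 + 28u^4 + 224u^3 + 656u^2 + 3120u + 8208 = (4u + 44)(u^4 - 4u^3 + 59u^2 - 110u + 666) + (164u^3 - 1500u^2 + 5296u - 21096)
  u^4 - 4u^3 + 59u^2 - 110u + 666 = ((1/164)u + 211/6724)(164u^3 - 1500u^2 + 5296u - 21096) + ((124020/1681)u^2 - (248040/1681)u + 2232360/1681)
  164u^3 - 1500u^2 + 5296u - 21096 = ((68921/31005)u - 492533/31005)((124020/1681)u^2 - (248040/1681)u + 2232360/1681) + (0)
Last nonzero remainder: (124020/1681)u^2 - (248040/1681)u + 2232360/1681. Dividing through by 124020/1681 gives the monic gcd u^2 - 2u + 18.
Then lcm(f, g) = f·g / gcd(f, g); expanding and making the result monic gives the answer.

u^7 + 5u^6 + 79u^5 + 311u^4 + 2524u^3 + 6560u^2 + 24756u + 75924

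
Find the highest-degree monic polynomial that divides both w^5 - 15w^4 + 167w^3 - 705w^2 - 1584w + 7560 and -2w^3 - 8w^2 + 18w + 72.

w^2 - 9

Euclidean algorithm in ℚ[w]:
  w^5 - 15w^4 + 167w^3 - 705w^2 - 1584w + 7560 = (-(1/2)w^2 + (19/2)w - 126)(-2w^3 - 8w^2 + 18w + 72) + (-1848w^2 + 16632)
  -2w^3 - 8w^2 + 18w + 72 = ((1/924)w + 1/231)(-1848w^2 + 16632) + (0)
Last nonzero remainder: -1848w^2 + 16632. Dividing through by -1848 gives the monic gcd w^2 - 9.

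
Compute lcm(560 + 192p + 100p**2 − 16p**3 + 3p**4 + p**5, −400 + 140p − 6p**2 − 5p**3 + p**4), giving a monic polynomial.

By polynomial division,
  p**5 + 3p**4 − 16p**3 + 100p**2 + 192p + 560 = (p + 8)(p**4 − 5p**3 − 6p**2 + 140p − 400) + (30p**3 + 8p**2 − 528p + 3760)
  p**4 − 5p**3 − 6p**2 + 140p − 400 = ((1/30)p − 79/450)(30p**3 + 8p**2 − 528p + 3760) + ((2926/225)p**2 − (5852/75)p + 11704/45)
  30p**3 + 8p**2 − 528p + 3760 = ((3375/1463)p + 21150/1463)((2926/225)p**2 − (5852/75)p + 11704/45) + (0)
Last nonzero remainder: (2926/225)p**2 − (5852/75)p + 11704/45. Dividing through by 2926/225 gives the monic gcd p**2 − 6p + 20.
Then lcm(f, g) = f·g / gcd(f, g); expanding and making the result monic gives the answer.

−11200 − 3280p − 1248p**2 + 612p**3 + 24p**4 − 33p**5 + 4p**6 + p**7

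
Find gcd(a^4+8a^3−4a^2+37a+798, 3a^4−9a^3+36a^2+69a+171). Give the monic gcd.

Apply the Euclidean algorithm:
  a^4+8a^3−4a^2+37a+798 = (1/3)(3a^4−9a^3+36a^2+69a+171) + (11a^3−16a^2+14a+741)
  3a^4−9a^3+36a^2+69a+171 = ((3/11)a−51/121)(11a^3−16a^2+14a+741) + ((3078/121)a^2−(15390/121)a+58482/121)
  11a^3−16a^2+14a+741 = ((1331/3078)a+1573/1026)((3078/121)a^2−(15390/121)a+58482/121) + (0)
Last nonzero remainder: (3078/121)a^2−(15390/121)a+58482/121. Dividing through by 3078/121 gives the monic gcd a^2−5a+19.

a^2−5a+19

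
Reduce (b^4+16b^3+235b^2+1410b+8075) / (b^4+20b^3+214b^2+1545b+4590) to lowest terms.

(b^2+11b+95)/(b^2+15b+54)

Euclidean algorithm in ℚ[b]:
  b^4+16b^3+235b^2+1410b+8075 = (b^4+20b^3+214b^2+1545b+4590) + (-4b^3+21b^2-135b+3485)
  b^4+20b^3+214b^2+1545b+4590 = (-(1/4)b-101/16)(-4b^3+21b^2-135b+3485) + ((5005/16)b^2+(25025/16)b+425425/16)
  -4b^3+21b^2-135b+3485 = (-(64/5005)b+656/5005)((5005/16)b^2+(25025/16)b+425425/16) + (0)
Last nonzero remainder: (5005/16)b^2+(25025/16)b+425425/16. Dividing through by 5005/16 gives the monic gcd b^2+5b+85.
Cancel b^2+5b+85 from numerator and denominator to get the reduced form.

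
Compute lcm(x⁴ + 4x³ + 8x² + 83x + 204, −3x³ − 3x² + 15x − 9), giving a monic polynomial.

x⁶ + 2x⁵ + x⁴ + 71x³ + 46x² − 325x + 204

Euclidean algorithm in ℚ[x]:
  x⁴ + 4x³ + 8x² + 83x + 204 = (−(1/3)x − 1)(−3x³ − 3x² + 15x − 9) + (10x² + 95x + 195)
  −3x³ − 3x² + 15x − 9 = (−(3/10)x + 51/20)(10x² + 95x + 195) + (−(675/4)x − 2025/4)
  10x² + 95x + 195 = (−(8/135)x − 52/135)(−(675/4)x − 2025/4) + (0)
Last nonzero remainder: −(675/4)x − 2025/4. Dividing through by −675/4 gives the monic gcd x + 3.
Then lcm(f, g) = f·g / gcd(f, g); expanding and making the result monic gives the answer.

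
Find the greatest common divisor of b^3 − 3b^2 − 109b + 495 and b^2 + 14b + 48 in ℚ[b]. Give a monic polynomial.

1

Apply the Euclidean algorithm:
  b^3 − 3b^2 − 109b + 495 = (b − 17)(b^2 + 14b + 48) + (81b + 1311)
  b^2 + 14b + 48 = ((1/81)b − 59/2187)(81b + 1311) + (60775/729)
  81b + 1311 = ((59049/60775)b + 955719/60775)(60775/729) + (0)
The last nonzero remainder is the constant 60775/729, so the polynomials are coprime and gcd = 1.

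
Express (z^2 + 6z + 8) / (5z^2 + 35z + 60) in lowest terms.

(z + 2)/(5z + 15)

By polynomial division,
  z^2 + 6z + 8 = (1/5)(5z^2 + 35z + 60) + (-z - 4)
  5z^2 + 35z + 60 = (-5z - 15)(-z - 4) + (0)
Last nonzero remainder: -z - 4. Dividing through by -1 gives the monic gcd z + 4.
Cancel z + 4 from numerator and denominator to get the reduced form.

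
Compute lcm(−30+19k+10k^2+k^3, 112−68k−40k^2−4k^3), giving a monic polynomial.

By polynomial division,
  k^3+10k^2+19k−30 = (−1/4)(−4k^3−40k^2−68k+112) + (2k−2)
  −4k^3−40k^2−68k+112 = (−2k^2−22k−56)(2k−2) + (0)
Last nonzero remainder: 2k−2. Dividing through by 2 gives the monic gcd k−1.
Then lcm(f, g) = f·g / gcd(f, g); expanding and making the result monic gives the answer.

−840+202k+459k^2+157k^3+21k^4+k^5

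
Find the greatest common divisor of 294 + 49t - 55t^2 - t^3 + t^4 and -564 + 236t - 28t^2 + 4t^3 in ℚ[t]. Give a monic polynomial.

-3 + t

Euclidean algorithm in ℚ[t]:
  t^4 - t^3 - 55t^2 + 49t + 294 = ((1/4)t + 3/2)(4t^3 - 28t^2 + 236t - 564) + (-72t^2 - 164t + 1140)
  4t^3 - 28t^2 + 236t - 564 = (-(1/18)t + 167/324)(-72t^2 - 164t + 1140) + ((31093/81)t - 31093/27)
  -72t^2 - 164t + 1140 = (-(5832/31093)t - 30780/31093)((31093/81)t - 31093/27) + (0)
Last nonzero remainder: (31093/81)t - 31093/27. Dividing through by 31093/81 gives the monic gcd t - 3.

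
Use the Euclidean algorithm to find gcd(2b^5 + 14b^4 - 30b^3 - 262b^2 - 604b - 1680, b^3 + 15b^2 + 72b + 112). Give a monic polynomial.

Repeated division with remainder:
  2b^5 + 14b^4 - 30b^3 - 262b^2 - 604b - 1680 = (2b^2 - 16b + 66)(b^3 + 15b^2 + 72b + 112) + (-324b^2 - 3564b - 9072)
  b^3 + 15b^2 + 72b + 112 = (-(1/324)b - 1/81)(-324b^2 - 3564b - 9072) + (0)
Last nonzero remainder: -324b^2 - 3564b - 9072. Dividing through by -324 gives the monic gcd b^2 + 11b + 28.

b^2 + 11b + 28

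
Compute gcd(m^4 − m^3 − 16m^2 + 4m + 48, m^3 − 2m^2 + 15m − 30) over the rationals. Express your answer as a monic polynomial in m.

m − 2

Apply the Euclidean algorithm:
  m^4 − m^3 − 16m^2 + 4m + 48 = (m + 1)(m^3 − 2m^2 + 15m − 30) + (−29m^2 + 19m + 78)
  m^3 − 2m^2 + 15m − 30 = (−(1/29)m + 39/841)(−29m^2 + 19m + 78) + ((14136/841)m − 28272/841)
  −29m^2 + 19m + 78 = (−(24389/14136)m − 10933/4712)((14136/841)m − 28272/841) + (0)
Last nonzero remainder: (14136/841)m − 28272/841. Dividing through by 14136/841 gives the monic gcd m − 2.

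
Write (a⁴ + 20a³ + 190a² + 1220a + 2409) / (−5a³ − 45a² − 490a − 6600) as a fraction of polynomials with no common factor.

(−a³ − 9a² − 91a − 219)/(5a² − 10a + 600)

By polynomial division,
  a⁴ + 20a³ + 190a² + 1220a + 2409 = (−(1/5)a − 11/5)(−5a³ − 45a² − 490a − 6600) + (−7a² − 1178a − 12111)
  −5a³ − 45a² − 490a − 6600 = ((5/7)a − 5575/49)(−7a² − 1178a − 12111) + (−(6167475/49)a − 67842225/49)
  −7a² − 1178a − 12111 = ((343/6167475)a + 17983/2055825)(−(6167475/49)a − 67842225/49) + (0)
Last nonzero remainder: −(6167475/49)a − 67842225/49. Dividing through by −6167475/49 gives the monic gcd a + 11.
Cancel a + 11 from numerator and denominator to get the reduced form.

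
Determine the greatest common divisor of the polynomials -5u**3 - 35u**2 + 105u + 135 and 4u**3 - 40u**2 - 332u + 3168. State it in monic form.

Apply the Euclidean algorithm:
  -5u**3 - 35u**2 + 105u + 135 = (-5/4)(4u**3 - 40u**2 - 332u + 3168) + (-85u**2 - 310u + 4095)
  4u**3 - 40u**2 - 332u + 3168 = (-(4/85)u + 928/1445)(-85u**2 - 310u + 4095) + ((17280/289)u + 155520/289)
  -85u**2 - 310u + 4095 = (-(4913/3456)u + 26299/3456)((17280/289)u + 155520/289) + (0)
Last nonzero remainder: (17280/289)u + 155520/289. Dividing through by 17280/289 gives the monic gcd u + 9.

u + 9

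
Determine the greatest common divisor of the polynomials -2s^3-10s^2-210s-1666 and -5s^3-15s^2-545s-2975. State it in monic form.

Apply the Euclidean algorithm:
  -2s^3-10s^2-210s-1666 = (2/5)(-5s^3-15s^2-545s-2975) + (-4s^2+8s-476)
  -5s^3-15s^2-545s-2975 = ((5/4)s+25/4)(-4s^2+8s-476) + (0)
Last nonzero remainder: -4s^2+8s-476. Dividing through by -4 gives the monic gcd s^2-2s+119.

s^2-2s+119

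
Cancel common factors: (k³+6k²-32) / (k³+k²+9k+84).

(k²+2k-8)/(k²-3k+21)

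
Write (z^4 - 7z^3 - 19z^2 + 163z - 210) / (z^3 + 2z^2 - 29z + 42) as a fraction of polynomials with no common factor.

(z^2 - 2z - 35)/(z + 7)

Repeated division with remainder:
  z^4 - 7z^3 - 19z^2 + 163z - 210 = (z - 9)(z^3 + 2z^2 - 29z + 42) + (28z^2 - 140z + 168)
  z^3 + 2z^2 - 29z + 42 = ((1/28)z + 1/4)(28z^2 - 140z + 168) + (0)
Last nonzero remainder: 28z^2 - 140z + 168. Dividing through by 28 gives the monic gcd z^2 - 5z + 6.
Cancel z^2 - 5z + 6 from numerator and denominator to get the reduced form.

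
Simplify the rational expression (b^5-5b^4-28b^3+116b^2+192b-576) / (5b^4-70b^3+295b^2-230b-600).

(b^3+5b^2-2b-24)/(5b^2-20b-25)

Repeated division with remainder:
  b^5-5b^4-28b^3+116b^2+192b-576 = ((1/5)b+9/5)(5b^4-70b^3+295b^2-230b-600) + (39b^3-369b^2+726b+504)
  5b^4-70b^3+295b^2-230b-600 = ((5/39)b-295/507)(39b^3-369b^2+726b+504) + (-(2160/169)b^2+(21600/169)b-51840/169)
  39b^3-369b^2+726b+504 = (-(2197/720)b-1183/720)(-(2160/169)b^2+(21600/169)b-51840/169) + (0)
Last nonzero remainder: -(2160/169)b^2+(21600/169)b-51840/169. Dividing through by -2160/169 gives the monic gcd b^2-10b+24.
Cancel b^2-10b+24 from numerator and denominator to get the reduced form.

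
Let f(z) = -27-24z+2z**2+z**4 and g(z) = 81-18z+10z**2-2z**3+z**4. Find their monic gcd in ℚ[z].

Repeated division with remainder:
  z**4+2z**2-24z-27 = (z**4-2z**3+10z**2-18z+81) + (2z**3-8z**2-6z-108)
  z**4-2z**3+10z**2-18z+81 = ((1/2)z+1)(2z**3-8z**2-6z-108) + (21z**2+42z+189)
  2z**3-8z**2-6z-108 = ((2/21)z-4/7)(21z**2+42z+189) + (0)
Last nonzero remainder: 21z**2+42z+189. Dividing through by 21 gives the monic gcd z**2+2z+9.

9+2z+z**2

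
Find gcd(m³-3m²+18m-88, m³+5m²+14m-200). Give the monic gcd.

Apply the Euclidean algorithm:
  m³-3m²+18m-88 = (m³+5m²+14m-200) + (-8m²+4m+112)
  m³+5m²+14m-200 = (-(1/8)m-11/16)(-8m²+4m+112) + ((123/4)m-123)
  -8m²+4m+112 = (-(32/123)m-112/123)((123/4)m-123) + (0)
Last nonzero remainder: (123/4)m-123. Dividing through by 123/4 gives the monic gcd m-4.

m-4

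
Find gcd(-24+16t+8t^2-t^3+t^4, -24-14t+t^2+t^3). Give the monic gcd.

Apply the Euclidean algorithm:
  t^4-t^3+8t^2+16t-24 = (t-2)(t^3+t^2-14t-24) + (24t^2+12t-72)
  t^3+t^2-14t-24 = ((1/24)t+1/48)(24t^2+12t-72) + (-(45/4)t-45/2)
  24t^2+12t-72 = (-(32/15)t+16/5)(-(45/4)t-45/2) + (0)
Last nonzero remainder: -(45/4)t-45/2. Dividing through by -45/4 gives the monic gcd t+2.

2+t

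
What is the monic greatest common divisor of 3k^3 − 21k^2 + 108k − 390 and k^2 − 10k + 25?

k − 5

Repeated division with remainder:
  3k^3 − 21k^2 + 108k − 390 = (3k + 9)(k^2 − 10k + 25) + (123k − 615)
  k^2 − 10k + 25 = ((1/123)k − 5/123)(123k − 615) + (0)
Last nonzero remainder: 123k − 615. Dividing through by 123 gives the monic gcd k − 5.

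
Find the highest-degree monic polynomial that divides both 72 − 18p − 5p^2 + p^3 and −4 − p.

Repeated division with remainder:
  p^3 − 5p^2 − 18p + 72 = (−p^2 + 9p − 18)(−p − 4) + (0)
Last nonzero remainder: −p − 4. Dividing through by −1 gives the monic gcd p + 4.

4 + p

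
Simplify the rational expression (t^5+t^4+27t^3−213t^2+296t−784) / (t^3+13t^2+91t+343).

(t^3−5t^2+8t−16)/(t+7)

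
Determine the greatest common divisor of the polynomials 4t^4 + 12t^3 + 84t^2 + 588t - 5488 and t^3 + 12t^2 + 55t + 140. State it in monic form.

Euclidean algorithm in ℚ[t]:
  4t^4 + 12t^3 + 84t^2 + 588t - 5488 = (4t - 36)(t^3 + 12t^2 + 55t + 140) + (296t^2 + 2008t - 448)
  t^3 + 12t^2 + 55t + 140 = ((1/296)t + 193/10952)(296t^2 + 2008t - 448) + ((28924/1369)t + 202468/1369)
  296t^2 + 2008t - 448 = ((101306/7231)t - 21904/7231)((28924/1369)t + 202468/1369) + (0)
Last nonzero remainder: (28924/1369)t + 202468/1369. Dividing through by 28924/1369 gives the monic gcd t + 7.

t + 7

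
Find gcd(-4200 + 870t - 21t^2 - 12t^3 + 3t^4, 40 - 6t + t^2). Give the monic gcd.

40 - 6t + t^2

Euclidean algorithm in ℚ[t]:
  3t^4 - 12t^3 - 21t^2 + 870t - 4200 = (3t^2 + 6t - 105)(t^2 - 6t + 40) + (0)
The last nonzero remainder t^2 - 6t + 40 is already monic.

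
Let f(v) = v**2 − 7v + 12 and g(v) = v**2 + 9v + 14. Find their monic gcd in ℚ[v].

1

Apply the Euclidean algorithm:
  v**2 − 7v + 12 = (v**2 + 9v + 14) + (−16v − 2)
  v**2 + 9v + 14 = (−(1/16)v − 71/128)(−16v − 2) + (825/64)
  −16v − 2 = (−(1024/825)v − 128/825)(825/64) + (0)
The last nonzero remainder is the constant 825/64, so the polynomials are coprime and gcd = 1.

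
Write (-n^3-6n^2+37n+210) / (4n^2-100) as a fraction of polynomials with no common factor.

(-n^2-n+42)/(4n-20)

By polynomial division,
  -n^3-6n^2+37n+210 = (-(1/4)n-3/2)(4n^2-100) + (12n+60)
  4n^2-100 = ((1/3)n-5/3)(12n+60) + (0)
Last nonzero remainder: 12n+60. Dividing through by 12 gives the monic gcd n+5.
Cancel n+5 from numerator and denominator to get the reduced form.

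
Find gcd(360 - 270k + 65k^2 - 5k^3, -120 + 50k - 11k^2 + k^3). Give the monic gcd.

Euclidean algorithm in ℚ[k]:
  -5k^3 + 65k^2 - 270k + 360 = (-5)(k^3 - 11k^2 + 50k - 120) + (10k^2 - 20k - 240)
  k^3 - 11k^2 + 50k - 120 = ((1/10)k - 9/10)(10k^2 - 20k - 240) + (56k - 336)
  10k^2 - 20k - 240 = ((5/28)k + 5/7)(56k - 336) + (0)
Last nonzero remainder: 56k - 336. Dividing through by 56 gives the monic gcd k - 6.

-6 + k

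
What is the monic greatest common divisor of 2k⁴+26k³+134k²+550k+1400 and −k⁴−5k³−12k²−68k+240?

By polynomial division,
  2k⁴+26k³+134k²+550k+1400 = (−2)(−k⁴−5k³−12k²−68k+240) + (16k³+110k²+414k+1880)
  −k⁴−5k³−12k²−68k+240 = (−(1/16)k+15/128)(16k³+110k²+414k+1880) + ((63/64)k²+(63/64)k+315/16)
  16k³+110k²+414k+1880 = ((1024/63)k+6016/63)((63/64)k²+(63/64)k+315/16) + (0)
Last nonzero remainder: (63/64)k²+(63/64)k+315/16. Dividing through by 63/64 gives the monic gcd k²+k+20.

k²+k+20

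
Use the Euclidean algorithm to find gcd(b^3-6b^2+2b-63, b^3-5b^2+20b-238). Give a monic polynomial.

b-7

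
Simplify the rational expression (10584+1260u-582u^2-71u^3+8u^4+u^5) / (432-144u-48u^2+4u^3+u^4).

(-294-35u+8u^2+u^3)/(-12+4u+u^2)

Repeated division with remainder:
  u^5+8u^4-71u^3-582u^2+1260u+10584 = (u+4)(u^4+4u^3-48u^2-144u+432) + (-39u^3-246u^2+1404u+8856)
  u^4+4u^3-48u^2-144u+432 = (-(1/39)u+10/169)(-39u^3-246u^2+1404u+8856) + ((432/169)u^2-15552/169)
  -39u^3-246u^2+1404u+8856 = (-(2197/144)u-6929/72)((432/169)u^2-15552/169) + (0)
Last nonzero remainder: (432/169)u^2-15552/169. Dividing through by 432/169 gives the monic gcd u^2-36.
Cancel u^2-36 from numerator and denominator to get the reduced form.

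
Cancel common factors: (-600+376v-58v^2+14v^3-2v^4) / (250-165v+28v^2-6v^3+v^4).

(12-2v)/(-5+v)

Repeated division with remainder:
  -2v^4+14v^3-58v^2+376v-600 = (-2)(v^4-6v^3+28v^2-165v+250) + (2v^3-2v^2+46v-100)
  v^4-6v^3+28v^2-165v+250 = ((1/2)v-5/2)(2v^3-2v^2+46v-100) + (0)
Last nonzero remainder: 2v^3-2v^2+46v-100. Dividing through by 2 gives the monic gcd v^3-v^2+23v-50.
Cancel v^3-v^2+23v-50 from numerator and denominator to get the reduced form.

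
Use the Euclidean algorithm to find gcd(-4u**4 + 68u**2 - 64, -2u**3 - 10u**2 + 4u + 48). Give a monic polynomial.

u + 4

Euclidean algorithm in ℚ[u]:
  -4u**4 + 68u**2 - 64 = (2u - 10)(-2u**3 - 10u**2 + 4u + 48) + (-40u**2 - 56u + 416)
  -2u**3 - 10u**2 + 4u + 48 = ((1/20)u + 9/50)(-40u**2 - 56u + 416) + (-(168/25)u - 672/25)
  -40u**2 - 56u + 416 = ((125/21)u - 325/21)(-(168/25)u - 672/25) + (0)
Last nonzero remainder: -(168/25)u - 672/25. Dividing through by -168/25 gives the monic gcd u + 4.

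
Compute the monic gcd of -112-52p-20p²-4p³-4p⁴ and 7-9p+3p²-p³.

7-2p+p²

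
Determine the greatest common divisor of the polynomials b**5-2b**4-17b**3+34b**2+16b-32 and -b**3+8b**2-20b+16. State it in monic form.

Repeated division with remainder:
  b**5-2b**4-17b**3+34b**2+16b-32 = (-b**2-6b-11)(-b**3+8b**2-20b+16) + (18b**2-108b+144)
  -b**3+8b**2-20b+16 = (-(1/18)b+1/9)(18b**2-108b+144) + (0)
Last nonzero remainder: 18b**2-108b+144. Dividing through by 18 gives the monic gcd b**2-6b+8.

b**2-6b+8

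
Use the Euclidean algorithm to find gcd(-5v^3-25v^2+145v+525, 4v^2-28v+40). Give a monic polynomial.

Apply the Euclidean algorithm:
  -5v^3-25v^2+145v+525 = (-(5/4)v-15)(4v^2-28v+40) + (-225v+1125)
  4v^2-28v+40 = (-(4/225)v+8/225)(-225v+1125) + (0)
Last nonzero remainder: -225v+1125. Dividing through by -225 gives the monic gcd v-5.

v-5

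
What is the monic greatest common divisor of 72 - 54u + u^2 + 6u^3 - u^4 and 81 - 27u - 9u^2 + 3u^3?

Repeated division with remainder:
  -u^4 + 6u^3 + u^2 - 54u + 72 = (-(1/3)u + 1)(3u^3 - 9u^2 - 27u + 81) + (u^2 - 9)
  3u^3 - 9u^2 - 27u + 81 = (3u - 9)(u^2 - 9) + (0)
The last nonzero remainder u^2 - 9 is already monic.

-9 + u^2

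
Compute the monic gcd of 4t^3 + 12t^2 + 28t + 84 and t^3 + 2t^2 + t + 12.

Repeated division with remainder:
  4t^3 + 12t^2 + 28t + 84 = (4)(t^3 + 2t^2 + t + 12) + (4t^2 + 24t + 36)
  t^3 + 2t^2 + t + 12 = ((1/4)t - 1)(4t^2 + 24t + 36) + (16t + 48)
  4t^2 + 24t + 36 = ((1/4)t + 3/4)(16t + 48) + (0)
Last nonzero remainder: 16t + 48. Dividing through by 16 gives the monic gcd t + 3.

t + 3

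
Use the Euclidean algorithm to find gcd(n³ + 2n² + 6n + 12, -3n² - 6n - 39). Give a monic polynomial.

1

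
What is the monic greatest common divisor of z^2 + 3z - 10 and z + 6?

Euclidean algorithm in ℚ[z]:
  z^2 + 3z - 10 = (z - 3)(z + 6) + (8)
  z + 6 = ((1/8)z + 3/4)(8) + (0)
The last nonzero remainder is the constant 8, so the polynomials are coprime and gcd = 1.

1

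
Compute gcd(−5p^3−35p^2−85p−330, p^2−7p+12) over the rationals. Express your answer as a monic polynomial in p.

Apply the Euclidean algorithm:
  −5p^3−35p^2−85p−330 = (−5p−70)(p^2−7p+12) + (−515p+510)
  p^2−7p+12 = (−(1/515)p+619/53045)(−515p+510) + (64170/10609)
  −515p+510 = (−(1092727/12834)p+180353/2139)(64170/10609) + (0)
The last nonzero remainder is the constant 64170/10609, so the polynomials are coprime and gcd = 1.

1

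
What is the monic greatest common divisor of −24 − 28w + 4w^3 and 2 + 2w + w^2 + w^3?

1 + w

Repeated division with remainder:
  4w^3 − 28w − 24 = (4)(w^3 + w^2 + 2w + 2) + (−4w^2 − 36w − 32)
  w^3 + w^2 + 2w + 2 = (−(1/4)w + 2)(−4w^2 − 36w − 32) + (66w + 66)
  −4w^2 − 36w − 32 = (−(2/33)w − 16/33)(66w + 66) + (0)
Last nonzero remainder: 66w + 66. Dividing through by 66 gives the monic gcd w + 1.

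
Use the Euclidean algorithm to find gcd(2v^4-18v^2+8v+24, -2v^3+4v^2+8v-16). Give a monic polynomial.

v^2-4v+4

Repeated division with remainder:
  2v^4-18v^2+8v+24 = (-v-2)(-2v^3+4v^2+8v-16) + (-2v^2+8v-8)
  -2v^3+4v^2+8v-16 = (v+2)(-2v^2+8v-8) + (0)
Last nonzero remainder: -2v^2+8v-8. Dividing through by -2 gives the monic gcd v^2-4v+4.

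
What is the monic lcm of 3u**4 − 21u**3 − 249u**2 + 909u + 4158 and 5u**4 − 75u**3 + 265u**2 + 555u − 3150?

Apply the Euclidean algorithm:
  3u**4 − 21u**3 − 249u**2 + 909u + 4158 = (3/5)(5u**4 − 75u**3 + 265u**2 + 555u − 3150) + (24u**3 − 408u**2 + 576u + 6048)
  5u**4 − 75u**3 + 265u**2 + 555u − 3150 = ((5/24)u + 5/12)(24u**3 − 408u**2 + 576u + 6048) + (315u**2 − 945u − 5670)
  24u**3 − 408u**2 + 576u + 6048 = ((8/105)u − 16/15)(315u**2 − 945u − 5670) + (0)
Last nonzero remainder: 315u**2 − 945u − 5670. Dividing through by 315 gives the monic gcd u**2 − 3u − 18.
Then lcm(f, g) = f·g / gcd(f, g); expanding and making the result monic gives the answer.

u**6 − 19u**5 + 36u**4 + 1054u**3 − 5155u**2 − 6027u + 48510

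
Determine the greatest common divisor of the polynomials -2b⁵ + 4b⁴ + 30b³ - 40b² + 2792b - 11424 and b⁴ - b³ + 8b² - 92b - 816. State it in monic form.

b³ - 5b² + 28b - 204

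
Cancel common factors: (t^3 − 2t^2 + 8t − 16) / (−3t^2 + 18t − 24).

(−t^2 − 8)/(3t − 12)

Euclidean algorithm in ℚ[t]:
  t^3 − 2t^2 + 8t − 16 = (−(1/3)t − 4/3)(−3t^2 + 18t − 24) + (24t − 48)
  −3t^2 + 18t − 24 = (−(1/8)t + 1/2)(24t − 48) + (0)
Last nonzero remainder: 24t − 48. Dividing through by 24 gives the monic gcd t − 2.
Cancel t − 2 from numerator and denominator to get the reduced form.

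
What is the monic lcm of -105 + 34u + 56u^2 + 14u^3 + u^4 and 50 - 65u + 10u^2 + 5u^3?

210 - 173u - 78u^2 + 28u^3 + 12u^4 + u^5

Apply the Euclidean algorithm:
  u^4 + 14u^3 + 56u^2 + 34u - 105 = ((1/5)u + 12/5)(5u^3 + 10u^2 - 65u + 50) + (45u^2 + 180u - 225)
  5u^3 + 10u^2 - 65u + 50 = ((1/9)u - 2/9)(45u^2 + 180u - 225) + (0)
Last nonzero remainder: 45u^2 + 180u - 225. Dividing through by 45 gives the monic gcd u^2 + 4u - 5.
Then lcm(f, g) = f·g / gcd(f, g); expanding and making the result monic gives the answer.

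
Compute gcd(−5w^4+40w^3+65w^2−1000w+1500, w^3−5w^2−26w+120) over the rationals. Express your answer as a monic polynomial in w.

Apply the Euclidean algorithm:
  −5w^4+40w^3+65w^2−1000w+1500 = (−5w+15)(w^3−5w^2−26w+120) + (10w^2−10w−300)
  w^3−5w^2−26w+120 = ((1/10)w−2/5)(10w^2−10w−300) + (0)
Last nonzero remainder: 10w^2−10w−300. Dividing through by 10 gives the monic gcd w^2−w−30.

w^2−w−30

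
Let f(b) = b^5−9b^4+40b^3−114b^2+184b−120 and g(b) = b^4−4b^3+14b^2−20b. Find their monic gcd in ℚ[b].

b^3−4b^2+14b−20

By polynomial division,
  b^5−9b^4+40b^3−114b^2+184b−120 = (b−5)(b^4−4b^3+14b^2−20b) + (6b^3−24b^2+84b−120)
  b^4−4b^3+14b^2−20b = ((1/6)b)(6b^3−24b^2+84b−120) + (0)
Last nonzero remainder: 6b^3−24b^2+84b−120. Dividing through by 6 gives the monic gcd b^3−4b^2+14b−20.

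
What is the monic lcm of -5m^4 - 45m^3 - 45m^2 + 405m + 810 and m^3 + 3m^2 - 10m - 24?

m^6 + 15m^5 + 71m^4 + 45m^3 - 576m^2 - 1620m - 1296

Repeated division with remainder:
  -5m^4 - 45m^3 - 45m^2 + 405m + 810 = (-5m - 30)(m^3 + 3m^2 - 10m - 24) + (-5m^2 - 15m + 90)
  m^3 + 3m^2 - 10m - 24 = (-(1/5)m)(-5m^2 - 15m + 90) + (8m - 24)
  -5m^2 - 15m + 90 = (-(5/8)m - 15/4)(8m - 24) + (0)
Last nonzero remainder: 8m - 24. Dividing through by 8 gives the monic gcd m - 3.
Then lcm(f, g) = f·g / gcd(f, g); expanding and making the result monic gives the answer.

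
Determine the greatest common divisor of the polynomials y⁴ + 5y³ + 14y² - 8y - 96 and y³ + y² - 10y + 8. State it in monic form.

y - 2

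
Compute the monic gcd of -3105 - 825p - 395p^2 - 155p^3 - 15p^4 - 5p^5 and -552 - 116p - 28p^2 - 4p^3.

23 + p + p^2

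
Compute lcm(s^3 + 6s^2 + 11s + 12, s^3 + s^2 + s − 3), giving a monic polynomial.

Euclidean algorithm in ℚ[s]:
  s^3 + 6s^2 + 11s + 12 = (s^3 + s^2 + s − 3) + (5s^2 + 10s + 15)
  s^3 + s^2 + s − 3 = ((1/5)s − 1/5)(5s^2 + 10s + 15) + (0)
Last nonzero remainder: 5s^2 + 10s + 15. Dividing through by 5 gives the monic gcd s^2 + 2s + 3.
Then lcm(f, g) = f·g / gcd(f, g); expanding and making the result monic gives the answer.

s^4 + 5s^3 + 5s^2 + s − 12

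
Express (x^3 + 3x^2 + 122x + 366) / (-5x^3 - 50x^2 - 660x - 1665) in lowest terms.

Repeated division with remainder:
  x^3 + 3x^2 + 122x + 366 = (-1/5)(-5x^3 - 50x^2 - 660x - 1665) + (-7x^2 - 10x + 33)
  -5x^3 - 50x^2 - 660x - 1665 = ((5/7)x + 300/49)(-7x^2 - 10x + 33) + (-(30495/49)x - 91485/49)
  -7x^2 - 10x + 33 = ((343/30495)x - 539/30495)(-(30495/49)x - 91485/49) + (0)
Last nonzero remainder: -(30495/49)x - 91485/49. Dividing through by -30495/49 gives the monic gcd x + 3.
Cancel x + 3 from numerator and denominator to get the reduced form.

(-x^2 - 122)/(5x^2 + 35x + 555)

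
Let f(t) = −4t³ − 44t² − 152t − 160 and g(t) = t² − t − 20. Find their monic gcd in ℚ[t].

t + 4

Apply the Euclidean algorithm:
  −4t³ − 44t² − 152t − 160 = (−4t − 48)(t² − t − 20) + (−280t − 1120)
  t² − t − 20 = (−(1/280)t + 1/56)(−280t − 1120) + (0)
Last nonzero remainder: −280t − 1120. Dividing through by −280 gives the monic gcd t + 4.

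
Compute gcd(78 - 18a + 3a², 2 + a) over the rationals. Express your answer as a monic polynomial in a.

1

Apply the Euclidean algorithm:
  3a² - 18a + 78 = (3a - 24)(a + 2) + (126)
  a + 2 = ((1/126)a + 1/63)(126) + (0)
The last nonzero remainder is the constant 126, so the polynomials are coprime and gcd = 1.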